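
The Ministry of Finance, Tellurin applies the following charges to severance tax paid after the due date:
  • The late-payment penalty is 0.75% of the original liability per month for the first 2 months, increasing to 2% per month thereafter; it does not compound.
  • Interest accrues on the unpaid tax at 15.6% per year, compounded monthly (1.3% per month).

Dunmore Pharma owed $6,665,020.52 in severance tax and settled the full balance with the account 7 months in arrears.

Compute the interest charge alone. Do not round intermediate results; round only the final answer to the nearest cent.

$630,690.25

Interest: $6,665,020.52 × ((1 + 0.013)^7 − 1) = $6,665,020.52 × 0.0946269… = $630,690.2467…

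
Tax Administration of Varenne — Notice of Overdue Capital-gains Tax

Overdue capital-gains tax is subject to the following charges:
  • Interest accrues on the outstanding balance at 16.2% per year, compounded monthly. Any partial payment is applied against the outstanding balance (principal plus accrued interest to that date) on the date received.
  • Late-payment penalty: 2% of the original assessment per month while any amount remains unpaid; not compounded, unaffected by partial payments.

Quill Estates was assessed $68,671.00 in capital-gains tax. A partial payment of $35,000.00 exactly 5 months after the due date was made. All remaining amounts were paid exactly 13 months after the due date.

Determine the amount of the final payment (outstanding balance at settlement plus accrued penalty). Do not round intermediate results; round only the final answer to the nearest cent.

Monthly rate = 16.2% ÷ 12 = 1.35%
Balance at month 5: $68,671.0000 × (1 + 0.0135)^5 = $73,433.1464…
After $35,000.00 payment: $73,433.1464… − $35,000.00 = $38,433.1464…
Balance at month 13: $38,433.1464… × (1 + 0.0135)^8 = $42,785.4362…
Penalty: 13 × 2% × $68,671.00 = $17,854.46
Final settlement = outstanding balance + penalty = $42,785.4362… + $17,854.46 = $60,639.90

$60,639.90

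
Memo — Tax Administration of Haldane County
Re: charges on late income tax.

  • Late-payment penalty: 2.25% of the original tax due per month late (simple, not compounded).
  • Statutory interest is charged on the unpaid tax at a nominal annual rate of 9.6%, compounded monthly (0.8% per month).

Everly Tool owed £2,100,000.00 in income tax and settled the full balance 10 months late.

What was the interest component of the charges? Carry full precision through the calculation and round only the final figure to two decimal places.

Interest: £2,100,000.00 × ((1 + 0.008)^10 − 1) = £2,100,000.00 × 0.0829423… = £174,178.8478…

£174,178.85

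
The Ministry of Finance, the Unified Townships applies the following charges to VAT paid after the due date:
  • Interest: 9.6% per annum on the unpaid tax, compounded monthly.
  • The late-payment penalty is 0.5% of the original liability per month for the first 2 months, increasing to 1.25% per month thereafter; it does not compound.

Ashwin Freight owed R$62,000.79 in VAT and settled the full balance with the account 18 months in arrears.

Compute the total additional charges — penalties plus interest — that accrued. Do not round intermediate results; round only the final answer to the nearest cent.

R$22,582.09

Penalty, months 1–2: 2 × 0.5% × R$62,000.79 = R$620.01…
Penalty, months 3–18: 16 × 1.25% × R$62,000.79 = R$12,400.16…
Interest (9.6%/yr ÷ 12 = 0.8%/month): R$62,000.79 × ((1 + 0.008)^18 − 1) = R$9,561.9237…
Penalties + interest = R$13,020.1659 + R$9,561.9237… = R$22,582.09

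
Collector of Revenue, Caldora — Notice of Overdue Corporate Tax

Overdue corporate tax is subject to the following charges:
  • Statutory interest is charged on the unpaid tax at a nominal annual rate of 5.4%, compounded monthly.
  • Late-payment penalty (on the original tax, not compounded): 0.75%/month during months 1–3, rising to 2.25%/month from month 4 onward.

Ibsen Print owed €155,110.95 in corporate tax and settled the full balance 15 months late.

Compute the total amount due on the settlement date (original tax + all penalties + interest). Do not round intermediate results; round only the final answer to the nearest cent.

Penalty, months 1–3: 3 × 0.75% × €155,110.95 = €3,490.00…
Penalty, months 4–15: 12 × 2.25% × €155,110.95 = €41,879.96…
Interest (5.4%/yr ÷ 12 = 0.45%/month): €155,110.95 × ((1 + 0.0045)^15 − 1) = €10,806.3127…
Total = €155,110.95 + €45,369.9529… + €10,806.3127… = €211,287.22

€211,287.22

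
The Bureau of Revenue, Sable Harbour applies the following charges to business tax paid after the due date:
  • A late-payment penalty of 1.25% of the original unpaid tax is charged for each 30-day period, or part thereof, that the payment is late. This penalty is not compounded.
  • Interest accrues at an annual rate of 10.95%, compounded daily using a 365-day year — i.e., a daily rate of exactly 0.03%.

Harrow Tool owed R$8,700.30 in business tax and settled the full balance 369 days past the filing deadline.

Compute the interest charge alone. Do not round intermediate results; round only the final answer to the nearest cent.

R$1,018.29

Interest: R$8,700.30 × ((1 + 0.0003)^369 − 1) = R$8,700.30 × 0.11704119… = R$1,018.2935…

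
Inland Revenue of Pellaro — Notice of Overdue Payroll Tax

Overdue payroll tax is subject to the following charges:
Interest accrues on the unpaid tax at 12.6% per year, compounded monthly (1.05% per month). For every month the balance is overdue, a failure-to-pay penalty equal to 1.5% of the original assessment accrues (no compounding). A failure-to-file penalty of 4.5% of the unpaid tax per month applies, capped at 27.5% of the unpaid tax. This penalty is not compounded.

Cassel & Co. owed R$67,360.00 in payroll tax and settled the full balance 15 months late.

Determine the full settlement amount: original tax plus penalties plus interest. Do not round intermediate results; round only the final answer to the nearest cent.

Failure-to-file: 15 × 4.5% × R$67,360.00 = R$45,468.00, capped at 27.5% × R$67,360.00 = R$18,524.00
Failure-to-pay penalty = 1.5% × R$67,360.00 × 15 mo = R$15,156.00
Interest: R$67,360.00 × ((1 + 0.0105)^15 − 1) = R$67,360.00 × 0.1696200… = R$11,425.5999…
Total = R$67,360.00 + R$33,680.0000 + R$11,425.5999… = R$112,465.60

R$112,465.60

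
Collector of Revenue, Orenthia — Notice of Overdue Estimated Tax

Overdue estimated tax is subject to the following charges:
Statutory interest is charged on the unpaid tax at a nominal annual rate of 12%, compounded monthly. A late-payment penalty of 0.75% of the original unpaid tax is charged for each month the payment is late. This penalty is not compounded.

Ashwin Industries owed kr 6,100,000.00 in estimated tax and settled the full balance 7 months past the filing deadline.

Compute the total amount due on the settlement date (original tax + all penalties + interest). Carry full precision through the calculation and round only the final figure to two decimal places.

kr 6,860,275.65

Late-payment penalty = 0.75% × kr 6,100,000.00 × 7 mo = kr 320,250.00
Interest (12%/yr ÷ 12 = 1%/month): kr 6,100,000.00 × ((1 + 0.01)^7 − 1) = kr 440,025.6479…
Total = kr 6,100,000.00 + kr 320,250.0000 + kr 440,025.6479… = kr 6,860,275.65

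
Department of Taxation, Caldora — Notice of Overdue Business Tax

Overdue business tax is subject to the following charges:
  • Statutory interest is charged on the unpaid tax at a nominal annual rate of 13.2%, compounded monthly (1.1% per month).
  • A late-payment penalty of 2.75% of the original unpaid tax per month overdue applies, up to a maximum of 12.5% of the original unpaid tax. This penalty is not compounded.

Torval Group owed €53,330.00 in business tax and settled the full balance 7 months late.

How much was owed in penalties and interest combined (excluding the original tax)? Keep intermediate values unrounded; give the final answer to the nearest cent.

Penalty (uncapped): 7 × 2.75% × €53,330.00 = €10,266.03…; cap = 12.5% × €53,330.00 = €6,666.25 → penalty = €6,666.25
Interest: €53,330.00 × ((1 + 0.011)^7 − 1) = €53,330.00 × 0.0795881… = €4,244.4334…
Penalties + interest = €6,666.2500 + €4,244.4334… = €10,910.68

€10,910.68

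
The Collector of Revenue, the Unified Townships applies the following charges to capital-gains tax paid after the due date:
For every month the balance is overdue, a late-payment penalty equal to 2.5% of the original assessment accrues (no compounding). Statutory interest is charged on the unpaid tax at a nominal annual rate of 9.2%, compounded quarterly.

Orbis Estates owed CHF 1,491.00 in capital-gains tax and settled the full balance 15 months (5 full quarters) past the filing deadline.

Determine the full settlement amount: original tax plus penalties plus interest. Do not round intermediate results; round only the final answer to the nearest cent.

Late-payment penalty = 2.5% × CHF 1,491.00 × 15 mo = CHF 559.13…
Interest (9.2%/yr ÷ 4 = 2.3%/quarter): CHF 1,491.00 × ((1 + 0.023)^5 − 1) = CHF 179.5359…
Total = CHF 1,491.00 + CHF 559.1250 + CHF 179.5359… = CHF 2,229.66

CHF 2,229.66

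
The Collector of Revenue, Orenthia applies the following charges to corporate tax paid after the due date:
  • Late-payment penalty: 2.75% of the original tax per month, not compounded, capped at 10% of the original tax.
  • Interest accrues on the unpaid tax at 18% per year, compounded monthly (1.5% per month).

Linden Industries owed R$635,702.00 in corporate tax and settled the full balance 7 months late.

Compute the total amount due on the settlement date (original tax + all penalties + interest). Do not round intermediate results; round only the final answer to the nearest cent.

R$769,100.83

Penalty (uncapped): 7 × 2.75% × R$635,702.00 = R$122,372.64…; cap = 10% × R$635,702.00 = R$63,570.20 → penalty = R$63,570.20
Interest: R$635,702.00 × ((1 + 0.015)^7 − 1) = R$635,702.00 × 0.1098449… = R$69,828.6308…
Total = R$635,702.00 + R$63,570.2000 + R$69,828.6308… = R$769,100.83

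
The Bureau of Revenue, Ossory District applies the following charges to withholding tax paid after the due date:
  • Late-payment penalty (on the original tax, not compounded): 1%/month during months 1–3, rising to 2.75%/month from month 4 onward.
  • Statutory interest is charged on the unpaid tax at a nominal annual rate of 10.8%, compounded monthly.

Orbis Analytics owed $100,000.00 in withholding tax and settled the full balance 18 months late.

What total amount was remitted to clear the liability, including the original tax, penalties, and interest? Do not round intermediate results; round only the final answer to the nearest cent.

$161,750.85

Penalty, months 1–3: 3 × 1% × $100,000.00 = $3,000.00
Penalty, months 4–18: 15 × 2.75% × $100,000.00 = $41,250.00
Interest (10.8%/yr ÷ 12 = 0.9%/month): $100,000.00 × ((1 + 0.009)^18 − 1) = $17,500.8457…
Total = $100,000.00 + $44,250.0000 + $17,500.8457… = $161,750.85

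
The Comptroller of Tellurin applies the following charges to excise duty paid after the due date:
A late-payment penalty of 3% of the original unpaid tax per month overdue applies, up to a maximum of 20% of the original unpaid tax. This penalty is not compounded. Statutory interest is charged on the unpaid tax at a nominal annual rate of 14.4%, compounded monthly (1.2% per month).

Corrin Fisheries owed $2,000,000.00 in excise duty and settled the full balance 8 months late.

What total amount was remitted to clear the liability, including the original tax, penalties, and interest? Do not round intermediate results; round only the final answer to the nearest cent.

Penalty (uncapped): 8 × 3% × $2,000,000.00 = $480,000.00; cap = 20% × $2,000,000.00 = $400,000.00 → penalty = $400,000.00
Interest: $2,000,000.00 × ((1 + 0.012)^8 − 1) = $2,000,000.00 × 0.1001302… = $200,260.4671…
Total = $2,000,000.00 + $400,000.0000 + $200,260.4671… = $2,600,260.47

$2,600,260.47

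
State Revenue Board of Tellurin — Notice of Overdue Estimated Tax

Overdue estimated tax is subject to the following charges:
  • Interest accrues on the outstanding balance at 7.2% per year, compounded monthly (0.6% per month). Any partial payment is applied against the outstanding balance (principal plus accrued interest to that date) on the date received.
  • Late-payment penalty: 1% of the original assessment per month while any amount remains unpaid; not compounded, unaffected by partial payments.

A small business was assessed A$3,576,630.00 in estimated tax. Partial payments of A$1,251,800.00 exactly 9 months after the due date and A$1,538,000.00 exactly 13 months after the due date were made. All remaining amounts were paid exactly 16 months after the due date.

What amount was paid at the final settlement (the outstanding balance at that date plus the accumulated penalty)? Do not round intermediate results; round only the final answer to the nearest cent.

Balance at month 9: A$3,576,630.0000 × (1 + 0.006)^9 = A$3,774,468.8144…
After A$1,251,800.00 payment: A$3,774,468.8144… − A$1,251,800.00 = A$2,522,668.8144…
Balance at month 13: A$2,522,668.8144… × (1 + 0.006)^4 = A$2,583,759.9453…
After A$1,538,000.00 payment: A$2,583,759.9453… − A$1,538,000.00 = A$1,045,759.9453…
Balance at month 16: A$1,045,759.9453… × (1 + 0.006)^3 = A$1,064,696.7923…
Penalty: 16 × 1% × A$3,576,630.00 = A$572,260.80
Final settlement = outstanding balance + penalty = A$1,064,696.7923… + A$572,260.80 = A$1,636,957.59

A$1,636,957.59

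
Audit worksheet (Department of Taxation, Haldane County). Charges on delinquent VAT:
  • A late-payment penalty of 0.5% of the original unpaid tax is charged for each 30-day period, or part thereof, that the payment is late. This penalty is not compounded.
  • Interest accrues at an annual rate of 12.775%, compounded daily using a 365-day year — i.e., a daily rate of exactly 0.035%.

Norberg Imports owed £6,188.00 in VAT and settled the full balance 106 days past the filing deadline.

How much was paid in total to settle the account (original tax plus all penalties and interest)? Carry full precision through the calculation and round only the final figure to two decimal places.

£6,545.60

Penalty periods: ⌈106/30⌉ = 4; penalty = 4 × 0.5% × £6,188.00 = £123.76
Interest: £6,188.00 × ((1 + 0.00035)^106 − 1) = £6,188.00 × 0.03779006… = £233.8449…
Total = £6,188.00 + £123.7600 + £233.8449… = £6,545.60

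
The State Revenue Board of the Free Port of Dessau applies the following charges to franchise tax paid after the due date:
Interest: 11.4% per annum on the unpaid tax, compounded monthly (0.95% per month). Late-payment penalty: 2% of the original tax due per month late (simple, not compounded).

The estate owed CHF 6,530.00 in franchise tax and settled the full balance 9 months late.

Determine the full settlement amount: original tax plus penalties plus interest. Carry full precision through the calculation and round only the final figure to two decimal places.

CHF 8,285.41

Late-payment penalty: 9 × 2% × CHF 6,530.00 = CHF 1,175.40
Interest: CHF 6,530.00 × ((1 + 0.0095)^9 − 1) = CHF 6,530.00 × 0.0888221… = CHF 580.0080…
Total = CHF 6,530.00 + CHF 1,175.4000 + CHF 580.0080… = CHF 8,285.41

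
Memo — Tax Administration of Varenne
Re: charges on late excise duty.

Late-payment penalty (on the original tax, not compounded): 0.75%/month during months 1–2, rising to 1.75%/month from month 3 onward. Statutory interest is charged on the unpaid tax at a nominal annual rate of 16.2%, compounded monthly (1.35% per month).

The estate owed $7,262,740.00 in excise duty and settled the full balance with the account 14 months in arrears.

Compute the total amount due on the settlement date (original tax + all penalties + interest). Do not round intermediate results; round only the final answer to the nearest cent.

Penalty, months 1–2: 2 × 0.75% × $7,262,740.00 = $108,941.10
Penalty, months 3–14: 12 × 1.75% × $7,262,740.00 = $1,525,175.40
Interest: $7,262,740.00 × ((1 + 0.0135)^14 − 1) = $7,262,740.00 × 0.2065145… = $1,499,861.0540…
Total = $7,262,740.00 + $1,634,116.5000 + $1,499,861.0540… = $10,396,717.55

$10,396,717.55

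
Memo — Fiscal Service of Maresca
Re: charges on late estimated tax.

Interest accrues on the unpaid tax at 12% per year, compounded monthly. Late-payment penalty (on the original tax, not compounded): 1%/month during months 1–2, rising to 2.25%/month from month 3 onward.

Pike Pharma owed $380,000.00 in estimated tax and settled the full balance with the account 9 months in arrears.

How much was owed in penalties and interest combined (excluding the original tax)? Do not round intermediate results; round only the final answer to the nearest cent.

$103,050.40

Penalty, months 1–2: 2 × 1% × $380,000.00 = $7,600.00
Penalty, months 3–9: 7 × 2.25% × $380,000.00 = $59,850.00
Interest (12%/yr ÷ 12 = 1%/month): $380,000.00 × ((1 + 0.01)^9 − 1) = $35,600.4036…
Penalties + interest = $67,450.0000 + $35,600.4036… = $103,050.40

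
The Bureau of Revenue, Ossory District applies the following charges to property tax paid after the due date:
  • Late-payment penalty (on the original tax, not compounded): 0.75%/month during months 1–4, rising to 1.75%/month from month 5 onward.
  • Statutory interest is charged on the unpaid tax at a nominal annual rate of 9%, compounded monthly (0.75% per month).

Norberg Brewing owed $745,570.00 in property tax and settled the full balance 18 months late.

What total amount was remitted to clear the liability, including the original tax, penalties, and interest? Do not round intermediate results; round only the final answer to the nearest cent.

Penalty, months 1–4: 4 × 0.75% × $745,570.00 = $22,367.10
Penalty, months 5–18: 14 × 1.75% × $745,570.00 = $182,664.65
Interest: $745,570.00 × ((1 + 0.0075)^18 − 1) = $745,570.00 × 0.1439604… = $107,332.5470…
Total = $745,570.00 + $205,031.7500 + $107,332.5470… = $1,057,934.30

$1,057,934.30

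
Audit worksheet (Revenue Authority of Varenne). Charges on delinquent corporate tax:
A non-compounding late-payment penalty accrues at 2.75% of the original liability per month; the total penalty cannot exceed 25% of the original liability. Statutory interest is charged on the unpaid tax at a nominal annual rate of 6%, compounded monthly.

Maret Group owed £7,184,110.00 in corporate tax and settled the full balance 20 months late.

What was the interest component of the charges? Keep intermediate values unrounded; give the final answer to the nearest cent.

Interest (6%/yr ÷ 12 = 0.5%/month): £7,184,110.00 × ((1 + 0.005)^20 − 1) = £753,581.3650…

£753,581.37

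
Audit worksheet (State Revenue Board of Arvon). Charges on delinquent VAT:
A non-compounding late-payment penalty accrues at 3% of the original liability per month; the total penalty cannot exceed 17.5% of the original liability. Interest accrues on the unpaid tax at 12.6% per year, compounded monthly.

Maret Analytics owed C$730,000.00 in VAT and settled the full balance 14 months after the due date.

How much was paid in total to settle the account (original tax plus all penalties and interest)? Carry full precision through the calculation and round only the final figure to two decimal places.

Penalty (uncapped): 14 × 3% × C$730,000.00 = C$306,600.00; cap = 17.5% × C$730,000.00 = C$127,750.00 → penalty = C$127,750.00
Interest (12.6%/yr ÷ 12 = 1.05%/month): C$730,000.00 × ((1 + 0.0105)^14 − 1) = C$114,950.5832…
Total = C$730,000.00 + C$127,750.0000 + C$114,950.5832… = C$972,700.58

C$972,700.58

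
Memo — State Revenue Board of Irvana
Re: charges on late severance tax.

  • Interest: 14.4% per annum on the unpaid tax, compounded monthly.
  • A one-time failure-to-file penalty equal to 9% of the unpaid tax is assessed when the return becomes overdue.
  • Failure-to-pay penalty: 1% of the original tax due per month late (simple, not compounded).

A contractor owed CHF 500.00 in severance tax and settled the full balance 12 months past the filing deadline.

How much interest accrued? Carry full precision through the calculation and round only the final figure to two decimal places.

CHF 76.95

Interest (14.4%/yr ÷ 12 = 1.2%/month): CHF 500.00 × ((1 + 0.012)^12 − 1) = CHF 76.9473…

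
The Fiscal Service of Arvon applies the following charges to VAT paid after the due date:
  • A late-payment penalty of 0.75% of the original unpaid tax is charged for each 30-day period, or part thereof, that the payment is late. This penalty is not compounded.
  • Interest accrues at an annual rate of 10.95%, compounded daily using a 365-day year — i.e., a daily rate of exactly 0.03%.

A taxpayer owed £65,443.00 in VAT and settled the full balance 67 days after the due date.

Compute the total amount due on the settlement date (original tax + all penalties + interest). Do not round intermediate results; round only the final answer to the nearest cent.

£68,243.98

Penalty periods: ⌈67/30⌉ = 3; penalty = 3 × 0.75% × £65,443.00 = £1,472.47…
Interest: £65,443.00 × ((1 + 0.0003)^67 − 1) = £65,443.00 × 0.02030029… = £1,328.5119…
Total = £65,443.00 + £1,472.4675 + £1,328.5119… = £68,243.98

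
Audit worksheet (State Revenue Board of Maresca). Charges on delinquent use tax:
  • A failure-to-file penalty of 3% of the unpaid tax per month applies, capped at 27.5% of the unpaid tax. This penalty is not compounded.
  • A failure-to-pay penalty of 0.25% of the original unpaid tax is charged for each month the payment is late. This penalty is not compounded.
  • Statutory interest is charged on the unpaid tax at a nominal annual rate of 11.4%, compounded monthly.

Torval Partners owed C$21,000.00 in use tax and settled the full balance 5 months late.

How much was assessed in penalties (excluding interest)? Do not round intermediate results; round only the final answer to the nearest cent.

Failure-to-file: 5 × 3% × C$21,000.00 = C$3,150.00 (under the 27.5% cap)
Failure-to-pay penalty = 0.25% × C$21,000.00 × 5 mo = C$262.50
Total penalty = C$3,150.00 + C$262.50 = C$3,412.50

C$3,412.50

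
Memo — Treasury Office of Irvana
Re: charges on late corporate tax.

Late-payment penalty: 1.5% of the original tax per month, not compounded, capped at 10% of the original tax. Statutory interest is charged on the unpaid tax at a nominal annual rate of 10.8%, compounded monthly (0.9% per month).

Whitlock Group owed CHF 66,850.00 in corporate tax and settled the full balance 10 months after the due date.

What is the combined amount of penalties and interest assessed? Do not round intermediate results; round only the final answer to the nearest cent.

Penalty (uncapped): 10 × 1.5% × CHF 66,850.00 = CHF 10,027.50; cap = 10% × CHF 66,850.00 = CHF 6,685.00 → penalty = CHF 6,685.00
Interest: CHF 66,850.00 × ((1 + 0.009)^10 − 1) = CHF 66,850.00 × 0.0937339… = CHF 6,266.1094…
Penalties + interest = CHF 6,685.0000 + CHF 6,266.1094… = CHF 12,951.11

CHF 12,951.11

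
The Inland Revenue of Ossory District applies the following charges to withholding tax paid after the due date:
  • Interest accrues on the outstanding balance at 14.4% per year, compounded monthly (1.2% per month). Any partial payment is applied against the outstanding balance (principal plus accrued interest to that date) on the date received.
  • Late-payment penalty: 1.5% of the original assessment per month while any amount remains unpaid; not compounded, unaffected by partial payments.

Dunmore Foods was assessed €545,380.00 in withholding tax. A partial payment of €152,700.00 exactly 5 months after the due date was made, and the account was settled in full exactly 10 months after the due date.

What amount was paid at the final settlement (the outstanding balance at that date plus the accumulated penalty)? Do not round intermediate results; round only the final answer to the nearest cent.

Balance at month 5: €545,380.0000 × (1 + 0.012)^5 = €578,897.6280…
After €152,700.00 payment: €578,897.6280… − €152,700.00 = €426,197.6280…
Balance at month 10: €426,197.6280… × (1 + 0.012)^5 = €452,390.6193…
Penalty: 10 × 1.5% × €545,380.00 = €81,807.00
Final settlement = outstanding balance + penalty = €452,390.6193… + €81,807.00 = €534,197.62

€534,197.62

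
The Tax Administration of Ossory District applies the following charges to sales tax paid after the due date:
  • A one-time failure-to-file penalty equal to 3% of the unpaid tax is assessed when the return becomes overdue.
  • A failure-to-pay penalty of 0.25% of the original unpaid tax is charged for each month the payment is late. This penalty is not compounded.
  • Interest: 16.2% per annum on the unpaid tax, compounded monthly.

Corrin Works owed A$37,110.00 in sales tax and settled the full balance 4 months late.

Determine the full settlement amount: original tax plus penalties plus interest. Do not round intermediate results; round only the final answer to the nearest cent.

A$40,639.29

Failure-to-file penalty: 3% × A$37,110.00 = A$1,113.30
Failure-to-pay penalty: 4 × 0.25% × A$37,110.00 = A$371.10
Interest (16.2%/yr ÷ 12 = 1.35%/month): A$37,110.00 × ((1 + 0.0135)^4 − 1) = A$2,044.8862…
Total = A$37,110.00 + A$1,484.4000 + A$2,044.8862… = A$40,639.29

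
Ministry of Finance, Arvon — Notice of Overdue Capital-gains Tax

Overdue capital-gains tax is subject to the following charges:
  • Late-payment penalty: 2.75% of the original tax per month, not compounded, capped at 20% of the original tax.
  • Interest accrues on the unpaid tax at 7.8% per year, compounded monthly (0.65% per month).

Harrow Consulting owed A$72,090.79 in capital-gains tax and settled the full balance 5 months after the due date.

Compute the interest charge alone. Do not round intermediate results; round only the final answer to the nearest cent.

Interest: A$72,090.79 × ((1 + 0.0065)^5 − 1) = A$72,090.79 × 0.0329253… = A$2,373.6077…

A$2,373.61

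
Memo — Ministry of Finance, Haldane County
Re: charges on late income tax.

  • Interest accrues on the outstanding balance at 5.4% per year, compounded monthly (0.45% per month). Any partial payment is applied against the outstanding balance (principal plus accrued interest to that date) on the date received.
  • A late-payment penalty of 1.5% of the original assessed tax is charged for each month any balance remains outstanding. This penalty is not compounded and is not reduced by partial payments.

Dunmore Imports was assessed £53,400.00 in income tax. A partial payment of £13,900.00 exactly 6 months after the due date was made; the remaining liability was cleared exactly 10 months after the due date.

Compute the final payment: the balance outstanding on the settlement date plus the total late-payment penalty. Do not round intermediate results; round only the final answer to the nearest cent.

Balance at month 6: £53,400.0000 × (1 + 0.0045)^6 = £54,858.1179…
After £13,900.00 payment: £54,858.1179… − £13,900.00 = £40,958.1179…
Balance at month 10: £40,958.1179… × (1 + 0.0045)^4 = £41,700.3554…
Penalty: 10 × 1.5% × £53,400.00 = £8,010.00
Final settlement = outstanding balance + penalty = £41,700.3554… + £8,010.00 = £49,710.36

£49,710.36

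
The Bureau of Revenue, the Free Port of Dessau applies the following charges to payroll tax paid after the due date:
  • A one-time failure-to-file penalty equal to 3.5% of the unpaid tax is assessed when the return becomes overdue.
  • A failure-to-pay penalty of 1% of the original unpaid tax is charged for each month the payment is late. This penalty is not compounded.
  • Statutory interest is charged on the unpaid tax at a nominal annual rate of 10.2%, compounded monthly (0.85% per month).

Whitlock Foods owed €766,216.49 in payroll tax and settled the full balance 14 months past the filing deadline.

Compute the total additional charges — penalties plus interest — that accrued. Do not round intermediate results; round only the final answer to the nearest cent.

Failure-to-file penalty: 3.5% × €766,216.49 = €26,817.58…
Failure-to-pay penalty = 1% × €766,216.49 × 14 mo = €107,270.31…
Interest: €766,216.49 × ((1 + 0.0085)^14 − 1) = €766,216.49 × 0.1258036… = €96,392.7980…
Penalties + interest = €134,087.8858… + €96,392.7980… = €230,480.68

€230,480.68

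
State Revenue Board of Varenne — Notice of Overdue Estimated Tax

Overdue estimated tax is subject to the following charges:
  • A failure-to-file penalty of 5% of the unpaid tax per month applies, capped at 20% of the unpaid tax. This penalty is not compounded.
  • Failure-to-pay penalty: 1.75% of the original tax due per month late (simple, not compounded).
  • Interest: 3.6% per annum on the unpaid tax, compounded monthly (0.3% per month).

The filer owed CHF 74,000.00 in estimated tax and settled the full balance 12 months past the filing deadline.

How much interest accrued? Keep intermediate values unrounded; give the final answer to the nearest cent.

Interest: CHF 74,000.00 × ((1 + 0.003)^12 − 1) = CHF 74,000.00 × 0.0366000… = CHF 2,708.3985…

CHF 2,708.40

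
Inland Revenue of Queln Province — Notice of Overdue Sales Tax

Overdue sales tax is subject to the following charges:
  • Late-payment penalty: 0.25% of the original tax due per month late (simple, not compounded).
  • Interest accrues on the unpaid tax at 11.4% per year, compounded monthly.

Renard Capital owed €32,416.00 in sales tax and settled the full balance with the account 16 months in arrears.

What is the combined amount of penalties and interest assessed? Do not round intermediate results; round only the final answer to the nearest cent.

Late-payment penalty: 16 × 0.25% × €32,416.00 = €1,296.64
Interest (11.4%/yr ÷ 12 = 0.95%/month): €32,416.00 × ((1 + 0.0095)^16 − 1) = €5,294.3529…
Penalties + interest = €1,296.6400 + €5,294.3529… = €6,590.99

€6,590.99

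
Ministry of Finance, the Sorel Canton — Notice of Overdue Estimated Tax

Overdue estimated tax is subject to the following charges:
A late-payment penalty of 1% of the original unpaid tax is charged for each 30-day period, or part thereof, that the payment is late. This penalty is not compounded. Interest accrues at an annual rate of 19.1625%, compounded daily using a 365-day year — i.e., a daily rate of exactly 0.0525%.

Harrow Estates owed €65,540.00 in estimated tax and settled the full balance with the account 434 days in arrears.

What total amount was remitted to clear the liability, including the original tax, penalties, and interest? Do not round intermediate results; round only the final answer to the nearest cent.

€92,137.56

Penalty periods: ⌈434/30⌉ = 15; penalty = 15 × 1% × €65,540.00 = €9,831.00
Interest: €65,540.00 × ((1 + 0.000525)^434 − 1) = €65,540.00 × 0.25582184… = €16,766.5633…
Total = €65,540.00 + €9,831.0000 + €16,766.5633… = €92,137.56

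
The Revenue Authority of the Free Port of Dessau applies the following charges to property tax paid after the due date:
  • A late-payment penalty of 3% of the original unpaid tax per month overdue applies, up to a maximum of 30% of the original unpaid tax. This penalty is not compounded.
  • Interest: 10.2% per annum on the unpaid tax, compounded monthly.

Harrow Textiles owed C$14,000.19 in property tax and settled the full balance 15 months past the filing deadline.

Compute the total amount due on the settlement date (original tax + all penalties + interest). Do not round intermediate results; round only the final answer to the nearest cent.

Penalty (uncapped): 15 × 3% × C$14,000.19 = C$6,300.09…; cap = 30% × C$14,000.19 = C$4,200.06… → penalty = C$4,200.06…
Interest (10.2%/yr ÷ 12 = 0.85%/month): C$14,000.19 × ((1 + 0.0085)^15 − 1) = C$1,895.2468…
Total = C$14,000.19 + C$4,200.0570 + C$1,895.2468… = C$20,095.49

C$20,095.49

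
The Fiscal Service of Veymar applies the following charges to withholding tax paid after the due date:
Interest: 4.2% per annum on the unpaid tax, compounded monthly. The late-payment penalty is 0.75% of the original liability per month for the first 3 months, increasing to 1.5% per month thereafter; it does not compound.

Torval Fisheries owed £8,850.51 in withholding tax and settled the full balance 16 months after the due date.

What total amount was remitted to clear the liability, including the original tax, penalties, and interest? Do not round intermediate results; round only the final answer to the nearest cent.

Penalty, months 1–3: 3 × 0.75% × £8,850.51 = £199.14…
Penalty, months 4–16: 13 × 1.5% × £8,850.51 = £1,725.85…
Interest (4.2%/yr ÷ 12 = 0.35%/month): £8,850.51 × ((1 + 0.0035)^16 − 1) = £508.8537…
Total = £8,850.51 + £1,924.9859… + £508.8537… = £11,284.35

£11,284.35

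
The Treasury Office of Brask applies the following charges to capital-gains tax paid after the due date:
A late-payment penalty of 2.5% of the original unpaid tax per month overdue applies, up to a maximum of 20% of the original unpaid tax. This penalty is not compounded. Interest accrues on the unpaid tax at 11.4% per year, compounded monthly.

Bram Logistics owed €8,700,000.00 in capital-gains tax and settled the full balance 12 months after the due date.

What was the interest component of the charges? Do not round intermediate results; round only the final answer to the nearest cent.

€1,045,298.18

Interest (11.4%/yr ÷ 12 = 0.95%/month): €8,700,000.00 × ((1 + 0.0095)^12 − 1) = €1,045,298.1816…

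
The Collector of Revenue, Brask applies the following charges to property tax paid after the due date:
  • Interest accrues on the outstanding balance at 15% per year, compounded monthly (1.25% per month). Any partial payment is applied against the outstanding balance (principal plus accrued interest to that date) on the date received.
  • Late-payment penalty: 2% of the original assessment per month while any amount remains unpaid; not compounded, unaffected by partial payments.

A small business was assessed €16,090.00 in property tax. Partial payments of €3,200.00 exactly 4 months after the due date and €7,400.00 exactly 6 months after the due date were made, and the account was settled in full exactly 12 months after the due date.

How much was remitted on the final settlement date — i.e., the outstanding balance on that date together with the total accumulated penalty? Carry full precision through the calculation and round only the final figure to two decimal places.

€11,031.15

Balance at month 4: €16,090.0000 × (1 + 0.0125)^4 = €16,909.7105…
After €3,200.00 payment: €16,909.7105… − €3,200.00 = €13,709.7105…
Balance at month 6: €13,709.7105… × (1 + 0.0125)^2 = €14,054.5954…
After €7,400.00 payment: €14,054.5954… − €7,400.00 = €6,654.5954…
Balance at month 12: €6,654.5954… × (1 + 0.0125)^6 = €7,169.5491…
Penalty: 12 × 2% × €16,090.00 = €3,861.60
Final settlement = outstanding balance + penalty = €7,169.5491… + €3,861.60 = €11,031.15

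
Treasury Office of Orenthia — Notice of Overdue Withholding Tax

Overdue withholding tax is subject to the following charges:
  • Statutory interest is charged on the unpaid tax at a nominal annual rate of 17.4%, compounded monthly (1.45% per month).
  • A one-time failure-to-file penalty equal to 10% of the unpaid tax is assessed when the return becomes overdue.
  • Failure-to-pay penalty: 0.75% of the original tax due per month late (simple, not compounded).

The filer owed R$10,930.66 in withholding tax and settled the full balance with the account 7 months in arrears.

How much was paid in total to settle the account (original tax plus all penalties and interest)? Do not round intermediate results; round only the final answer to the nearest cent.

Failure-to-file penalty: 10% × R$10,930.66 = R$1,093.07…
Failure-to-pay penalty = 0.75% × R$10,930.66 × 7 mo = R$573.86…
Interest: R$10,930.66 × ((1 + 0.0145)^7 − 1) = R$10,930.66 × 0.1060235… = R$1,158.9070…
Total = R$10,930.66 + R$1,666.9257… + R$1,158.9070… = R$13,756.49

R$13,756.49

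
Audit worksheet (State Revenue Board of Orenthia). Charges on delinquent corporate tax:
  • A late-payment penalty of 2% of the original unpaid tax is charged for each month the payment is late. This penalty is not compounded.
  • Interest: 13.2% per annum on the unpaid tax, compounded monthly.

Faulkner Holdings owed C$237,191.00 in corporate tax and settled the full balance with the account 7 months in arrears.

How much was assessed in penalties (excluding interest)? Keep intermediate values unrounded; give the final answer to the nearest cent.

C$33,206.74

Late-payment penalty = 2% × C$237,191.00 × 7 mo = C$33,206.74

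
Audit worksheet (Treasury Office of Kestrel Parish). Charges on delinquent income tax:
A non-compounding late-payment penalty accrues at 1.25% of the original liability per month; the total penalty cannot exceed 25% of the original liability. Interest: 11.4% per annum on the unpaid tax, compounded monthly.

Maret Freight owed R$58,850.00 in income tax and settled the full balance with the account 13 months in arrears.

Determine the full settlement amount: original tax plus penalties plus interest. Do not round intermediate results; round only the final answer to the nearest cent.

Penalty: 13 × 1.25% × R$58,850.00 = R$9,563.13… (below the 25% cap of R$14,712.50)
Interest (11.4%/yr ÷ 12 = 0.95%/month): R$58,850.00 × ((1 + 0.0095)^13 − 1) = R$7,697.0288…
Total = R$58,850.00 + R$9,563.1250 + R$7,697.0288… = R$76,110.15

R$76,110.15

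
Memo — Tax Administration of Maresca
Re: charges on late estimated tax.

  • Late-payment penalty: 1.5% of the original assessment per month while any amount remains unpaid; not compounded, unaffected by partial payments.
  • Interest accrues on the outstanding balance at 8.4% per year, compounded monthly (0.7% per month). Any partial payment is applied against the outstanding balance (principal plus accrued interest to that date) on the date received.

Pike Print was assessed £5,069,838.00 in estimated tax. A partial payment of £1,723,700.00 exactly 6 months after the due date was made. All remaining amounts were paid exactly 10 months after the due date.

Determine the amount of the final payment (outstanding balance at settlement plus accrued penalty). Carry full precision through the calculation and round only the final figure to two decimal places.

Balance at month 6: £5,069,838.0000 × (1 + 0.007)^6 = £5,286,532.4891…
After £1,723,700.00 payment: £5,286,532.4891… − £1,723,700.00 = £3,562,832.4891…
Balance at month 10: £3,562,832.4891… × (1 + 0.007)^4 = £3,663,644.1683…
Penalty: 10 × 1.5% × £5,069,838.00 = £760,475.70
Final settlement = outstanding balance + penalty = £3,663,644.1683… + £760,475.70 = £4,424,119.87

£4,424,119.87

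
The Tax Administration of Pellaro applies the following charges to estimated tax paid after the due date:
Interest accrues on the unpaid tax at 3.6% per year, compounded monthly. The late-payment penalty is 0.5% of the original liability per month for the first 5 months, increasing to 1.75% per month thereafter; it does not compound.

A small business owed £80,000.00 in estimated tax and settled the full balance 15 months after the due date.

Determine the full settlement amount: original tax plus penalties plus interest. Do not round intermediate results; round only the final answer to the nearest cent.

Penalty, months 1–5: 5 × 0.5% × £80,000.00 = £2,000.00
Penalty, months 6–15: 10 × 1.75% × £80,000.00 = £14,000.00
Interest (3.6%/yr ÷ 12 = 0.3%/month): £80,000.00 × ((1 + 0.003)^15 − 1) = £3,676.5917…
Total = £80,000.00 + £16,000.0000 + £3,676.5917… = £99,676.59

£99,676.59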